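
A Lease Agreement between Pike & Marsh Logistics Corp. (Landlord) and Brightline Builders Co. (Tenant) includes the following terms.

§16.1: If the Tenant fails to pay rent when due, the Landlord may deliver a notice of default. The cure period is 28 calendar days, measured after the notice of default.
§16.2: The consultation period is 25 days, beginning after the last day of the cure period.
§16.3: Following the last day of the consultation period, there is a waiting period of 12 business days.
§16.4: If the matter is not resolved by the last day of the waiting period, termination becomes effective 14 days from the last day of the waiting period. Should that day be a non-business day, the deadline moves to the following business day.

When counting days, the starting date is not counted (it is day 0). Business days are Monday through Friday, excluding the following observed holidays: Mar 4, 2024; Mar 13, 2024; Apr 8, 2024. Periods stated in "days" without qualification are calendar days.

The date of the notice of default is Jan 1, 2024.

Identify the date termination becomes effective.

Mar 28, 2024

The last day of the cure period: 28 calendar days after Jan 1, 2024 is Jan 29, 2024.
The last day of the consultation period: 25 calendar days after Jan 29, 2024 is Feb 23, 2024.
The last day of the waiting period: 12 business days after Friday, Feb 23, 2024, skipping weekends and the listed holidays on Mar 4, Mar 13 — Feb 26, Feb 27, Feb 28, Feb 29, …, Mar 11, Mar 12, Mar 14 — lands on Thursday, Mar 14, 2024.
The date termination becomes effective: 14 calendar days after Mar 14, 2024 is Mar 28, 2024. Mar 28, 2024 is a Thursday and is not a listed holiday, so no roll-forward applies.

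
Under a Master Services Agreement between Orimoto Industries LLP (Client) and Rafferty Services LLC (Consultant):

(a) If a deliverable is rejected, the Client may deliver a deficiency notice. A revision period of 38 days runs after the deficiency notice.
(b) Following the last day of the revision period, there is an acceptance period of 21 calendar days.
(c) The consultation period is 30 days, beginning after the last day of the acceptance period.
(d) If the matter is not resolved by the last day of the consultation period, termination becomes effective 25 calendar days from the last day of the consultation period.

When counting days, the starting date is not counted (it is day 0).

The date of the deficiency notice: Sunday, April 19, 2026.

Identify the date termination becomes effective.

August 11, 2026

The last day of the revision period: April 19, 2026 + 38 days = May 27, 2026.
The last day of the acceptance period: 21 calendar days after May 27, 2026 is June 17, 2026.
The last day of the consultation period: June 17, 2026 + 30 days = July 17, 2026.
The date termination becomes effective: 25 calendar days after July 17, 2026 is August 11, 2026.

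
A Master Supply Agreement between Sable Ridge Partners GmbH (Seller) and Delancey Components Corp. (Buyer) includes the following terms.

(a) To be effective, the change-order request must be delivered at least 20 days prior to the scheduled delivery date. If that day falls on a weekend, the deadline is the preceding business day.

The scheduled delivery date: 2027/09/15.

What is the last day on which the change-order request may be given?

Counting back 20 calendar days from 2027/09/15 gives 2027/08/26. That is a Thursday, so no adjustment is needed.

2027/08/26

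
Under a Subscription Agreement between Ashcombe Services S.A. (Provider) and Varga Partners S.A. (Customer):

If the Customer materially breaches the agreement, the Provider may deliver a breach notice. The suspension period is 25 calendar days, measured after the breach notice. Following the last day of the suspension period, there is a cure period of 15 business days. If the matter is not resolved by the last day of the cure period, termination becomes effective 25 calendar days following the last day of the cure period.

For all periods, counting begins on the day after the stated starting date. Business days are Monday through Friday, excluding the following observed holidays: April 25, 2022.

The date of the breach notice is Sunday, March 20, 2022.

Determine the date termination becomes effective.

May 31, 2022

The last day of the suspension period: 25 calendar days after March 20, 2022 is April 14, 2022.
The last day of the cure period: counting 15 business days from Thursday, April 14, 2022 (Apr 15, Apr 18, Apr 19, Apr 20, …, May 4, May 5, May 6, skipping weekends and the listed holiday on Apr 25) reaches Friday, May 6, 2022.
The date termination becomes effective: 25 calendar days after May 6, 2022 is May 31, 2022.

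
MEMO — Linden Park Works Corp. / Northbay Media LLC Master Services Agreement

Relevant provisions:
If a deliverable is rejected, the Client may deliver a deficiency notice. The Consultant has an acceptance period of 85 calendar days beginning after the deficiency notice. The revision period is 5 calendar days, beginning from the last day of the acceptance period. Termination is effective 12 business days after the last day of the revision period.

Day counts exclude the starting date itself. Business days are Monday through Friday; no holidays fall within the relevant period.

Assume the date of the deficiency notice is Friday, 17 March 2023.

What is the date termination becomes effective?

The last day of the acceptance period: 85 calendar days after 17 March 2023 is 10 June 2023.
The last day of the revision period: 10 June 2023 + 5 days = 15 June 2023.
The date termination becomes effective: counting 12 business days from Thursday, 15 June 2023 (Jun 16, Jun 19, Jun 20, Jun 21, …, Jun 29, Jun 30, Jul 3, skipping weekends) reaches Monday, 3 July 2023.

3 July 2023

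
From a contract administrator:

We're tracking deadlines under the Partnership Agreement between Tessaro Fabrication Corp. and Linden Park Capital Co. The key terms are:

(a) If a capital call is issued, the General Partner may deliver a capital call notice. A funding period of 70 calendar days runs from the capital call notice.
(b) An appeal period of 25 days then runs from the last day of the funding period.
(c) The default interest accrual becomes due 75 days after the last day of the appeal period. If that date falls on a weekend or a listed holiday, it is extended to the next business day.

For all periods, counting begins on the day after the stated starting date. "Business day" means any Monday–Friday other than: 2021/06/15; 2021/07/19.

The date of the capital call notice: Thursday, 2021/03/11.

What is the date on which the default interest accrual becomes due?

Adding 70 calendar days to 2021/03/11 gives 2021/05/20, which is the last day of the funding period.
The last day of the appeal period: 25 calendar days after 2021/05/20 is 2021/06/14.
The date on which the default interest accrual becomes due: 75 calendar days after 2021/06/14 is 2021/08/28. That falls on a Saturday, so it rolls to the next business day, Monday, 2021/08/30.

2021/08/30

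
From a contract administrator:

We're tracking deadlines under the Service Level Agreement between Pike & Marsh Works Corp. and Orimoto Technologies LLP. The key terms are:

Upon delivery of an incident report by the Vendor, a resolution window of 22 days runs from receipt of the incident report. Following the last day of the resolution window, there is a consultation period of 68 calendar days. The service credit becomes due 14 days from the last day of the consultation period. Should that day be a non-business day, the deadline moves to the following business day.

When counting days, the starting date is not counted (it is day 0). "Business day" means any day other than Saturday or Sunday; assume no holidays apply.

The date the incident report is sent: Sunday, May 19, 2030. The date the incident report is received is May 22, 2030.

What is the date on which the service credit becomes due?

The last day of the resolution window: 22 calendar days after May 22, 2030 is June 13, 2030.
The last day of the consultation period: 68 calendar days after June 13, 2030 is August 20, 2030.
The date on which the service credit becomes due: 14 calendar days after August 20, 2030 is September 3, 2030. September 3, 2030 is a Tuesday, so no roll-forward applies.

September 3, 2030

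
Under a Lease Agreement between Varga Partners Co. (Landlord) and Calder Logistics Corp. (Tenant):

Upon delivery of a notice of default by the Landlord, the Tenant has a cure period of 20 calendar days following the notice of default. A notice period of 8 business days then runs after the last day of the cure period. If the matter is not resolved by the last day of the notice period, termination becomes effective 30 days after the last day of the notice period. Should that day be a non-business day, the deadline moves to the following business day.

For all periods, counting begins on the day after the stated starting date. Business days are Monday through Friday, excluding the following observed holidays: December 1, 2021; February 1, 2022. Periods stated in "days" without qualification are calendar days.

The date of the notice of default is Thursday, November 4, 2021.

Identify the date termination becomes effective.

January 6, 2022

The last day of the cure period: November 4, 2021 + 20 days = November 24, 2021.
From Wednesday, November 24, 2021, 8 business days (Nov 25, Nov 26, Nov 29, Nov 30, Dec 2, Dec 3, Dec 6, Dec 7, skipping weekends and the listed holiday on Dec 1) brings us to Tuesday, December 7, 2021, which is the last day of the notice period.
The date termination becomes effective: December 7, 2021 + 30 days = January 6, 2022. January 6, 2022 is a Thursday and is not a listed holiday, so no roll-forward applies.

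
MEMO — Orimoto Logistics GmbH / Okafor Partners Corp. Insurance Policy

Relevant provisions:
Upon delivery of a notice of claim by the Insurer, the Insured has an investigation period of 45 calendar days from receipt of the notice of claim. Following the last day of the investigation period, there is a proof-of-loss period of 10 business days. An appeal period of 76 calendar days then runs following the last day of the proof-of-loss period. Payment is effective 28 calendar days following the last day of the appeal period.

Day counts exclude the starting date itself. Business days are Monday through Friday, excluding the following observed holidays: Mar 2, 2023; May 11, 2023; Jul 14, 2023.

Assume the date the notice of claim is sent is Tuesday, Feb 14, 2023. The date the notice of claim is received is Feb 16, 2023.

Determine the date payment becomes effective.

Jul 27, 2023

Adding 45 calendar days to Feb 16, 2023 gives Apr 2, 2023, which is the last day of the investigation period.
The last day of the proof-of-loss period: 10 business days after Sunday, Apr 2, 2023, skipping weekends — Apr 3, Apr 4, Apr 5, Apr 6, Apr 7, Apr 10, Apr 11, Apr 12, Apr 13, Apr 14 — lands on Friday, Apr 14, 2023.
The last day of the appeal period: Apr 14, 2023 + 76 days = Jun 29, 2023.
The date payment becomes effective: 28 calendar days after Jun 29, 2023 is Jul 27, 2023.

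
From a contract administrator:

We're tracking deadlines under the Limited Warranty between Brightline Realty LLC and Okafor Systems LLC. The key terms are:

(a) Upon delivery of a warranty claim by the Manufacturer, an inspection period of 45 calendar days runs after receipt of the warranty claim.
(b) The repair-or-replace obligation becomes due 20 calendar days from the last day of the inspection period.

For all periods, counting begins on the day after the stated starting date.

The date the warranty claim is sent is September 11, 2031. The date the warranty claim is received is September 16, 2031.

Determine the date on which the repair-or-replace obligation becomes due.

November 20, 2031

The last day of the inspection period: 45 calendar days after September 16, 2031 is October 31, 2031.
The date on which the repair-or-replace obligation becomes due: 20 calendar days after October 31, 2031 is November 20, 2031.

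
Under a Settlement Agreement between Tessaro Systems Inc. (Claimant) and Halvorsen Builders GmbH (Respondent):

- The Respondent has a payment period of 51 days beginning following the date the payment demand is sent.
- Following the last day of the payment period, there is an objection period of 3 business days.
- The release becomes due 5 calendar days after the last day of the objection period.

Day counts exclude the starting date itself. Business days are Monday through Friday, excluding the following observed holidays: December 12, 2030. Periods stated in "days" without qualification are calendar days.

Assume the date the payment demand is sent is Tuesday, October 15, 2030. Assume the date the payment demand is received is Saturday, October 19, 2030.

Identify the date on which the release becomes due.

Adding 51 calendar days to October 15, 2030 gives December 5, 2030, which is the last day of the payment period.
From Thursday, December 5, 2030, 3 business days (Dec 6, Dec 9, Dec 10, skipping weekends) brings us to Tuesday, December 10, 2030, which is the last day of the objection period.
Adding 5 calendar days to December 10, 2030 gives December 15, 2030, which is the date on which the release becomes due.

December 15, 2030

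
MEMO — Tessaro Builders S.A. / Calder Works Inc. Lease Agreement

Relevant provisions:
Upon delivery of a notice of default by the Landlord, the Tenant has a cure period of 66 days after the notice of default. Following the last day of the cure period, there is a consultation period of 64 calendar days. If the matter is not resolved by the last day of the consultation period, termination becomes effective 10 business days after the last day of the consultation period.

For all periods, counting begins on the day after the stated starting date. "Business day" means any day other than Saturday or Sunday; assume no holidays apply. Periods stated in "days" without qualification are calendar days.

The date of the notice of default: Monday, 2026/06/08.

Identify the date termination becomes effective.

2026/10/30

The last day of the cure period: 66 calendar days after 2026/06/08 is 2026/08/13.
The last day of the consultation period: 2026/08/13 + 64 days = 2026/10/16.
From Friday, 2026/10/16, 10 business days (Oct 19, Oct 20, Oct 21, Oct 22, Oct 23, Oct 26, Oct 27, Oct 28, Oct 29, Oct 30, skipping weekends) brings us to Friday, 2026/10/30, which is the date termination becomes effective.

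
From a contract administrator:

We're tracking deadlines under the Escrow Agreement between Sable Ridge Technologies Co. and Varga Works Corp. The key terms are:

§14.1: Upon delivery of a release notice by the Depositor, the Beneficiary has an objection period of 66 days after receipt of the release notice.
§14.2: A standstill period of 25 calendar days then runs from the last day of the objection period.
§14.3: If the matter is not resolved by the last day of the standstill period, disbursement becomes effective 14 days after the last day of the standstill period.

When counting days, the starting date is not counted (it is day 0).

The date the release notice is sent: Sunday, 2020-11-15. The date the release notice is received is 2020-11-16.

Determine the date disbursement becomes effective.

2021-03-01

Adding 66 calendar days to 2020-11-16 gives 2021-01-21, which is the last day of the objection period.
The last day of the standstill period: 2021-01-21 + 25 days = 2021-02-15.
The date disbursement becomes effective: 2021-02-15 + 14 days = 2021-03-01.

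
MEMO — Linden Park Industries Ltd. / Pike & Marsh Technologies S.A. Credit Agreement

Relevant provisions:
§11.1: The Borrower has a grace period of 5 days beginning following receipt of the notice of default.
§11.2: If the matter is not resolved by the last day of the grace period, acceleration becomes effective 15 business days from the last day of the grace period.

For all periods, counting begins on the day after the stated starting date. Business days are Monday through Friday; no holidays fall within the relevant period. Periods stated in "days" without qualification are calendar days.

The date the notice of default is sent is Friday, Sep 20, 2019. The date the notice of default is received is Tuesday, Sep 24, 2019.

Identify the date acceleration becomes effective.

Oct 18, 2019

The last day of the grace period: 5 calendar days after Sep 24, 2019 is Sep 29, 2019.
The date acceleration becomes effective: 15 business days after Sunday, Sep 29, 2019, skipping weekends — Sep 30, Oct 1, Oct 2, Oct 3, …, Oct 16, Oct 17, Oct 18 — lands on Friday, Oct 18, 2019.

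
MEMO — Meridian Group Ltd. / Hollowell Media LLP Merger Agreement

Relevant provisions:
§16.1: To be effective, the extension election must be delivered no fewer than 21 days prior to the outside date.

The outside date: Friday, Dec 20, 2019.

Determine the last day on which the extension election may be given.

Nov 29, 2019

Counting back 21 calendar days from Dec 20, 2019 gives Nov 29, 2019.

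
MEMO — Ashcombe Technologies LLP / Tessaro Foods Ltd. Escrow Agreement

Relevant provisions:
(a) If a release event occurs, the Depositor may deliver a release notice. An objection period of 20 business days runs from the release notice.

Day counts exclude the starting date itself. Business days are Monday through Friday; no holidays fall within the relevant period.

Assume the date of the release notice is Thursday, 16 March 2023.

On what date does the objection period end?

13 April 2023

The last day of the objection period: counting 20 business days from Thursday, 16 March 2023 (Mar 17, Mar 20, Mar 21, Mar 22, …, Apr 11, Apr 12, Apr 13, skipping weekends) reaches Thursday, 13 April 2023.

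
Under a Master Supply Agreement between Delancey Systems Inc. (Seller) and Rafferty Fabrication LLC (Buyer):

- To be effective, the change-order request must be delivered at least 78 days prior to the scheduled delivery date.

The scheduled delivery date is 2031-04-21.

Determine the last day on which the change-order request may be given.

2031-04-21 minus 78 days is 2031-02-02.

2031-02-02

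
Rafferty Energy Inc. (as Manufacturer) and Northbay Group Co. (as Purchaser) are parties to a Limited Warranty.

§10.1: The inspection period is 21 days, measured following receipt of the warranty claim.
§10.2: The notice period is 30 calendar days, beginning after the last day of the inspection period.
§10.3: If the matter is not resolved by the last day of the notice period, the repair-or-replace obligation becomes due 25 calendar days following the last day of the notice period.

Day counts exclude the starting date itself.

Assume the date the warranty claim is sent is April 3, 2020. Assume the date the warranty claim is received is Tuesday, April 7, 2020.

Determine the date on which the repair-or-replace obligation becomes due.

The last day of the inspection period: 21 calendar days after April 7, 2020 is April 28, 2020.
Adding 30 calendar days to April 28, 2020 gives May 28, 2020, which is the last day of the notice period.
The date on which the repair-or-replace obligation becomes due: 25 calendar days after May 28, 2020 is June 22, 2020.

June 22, 2020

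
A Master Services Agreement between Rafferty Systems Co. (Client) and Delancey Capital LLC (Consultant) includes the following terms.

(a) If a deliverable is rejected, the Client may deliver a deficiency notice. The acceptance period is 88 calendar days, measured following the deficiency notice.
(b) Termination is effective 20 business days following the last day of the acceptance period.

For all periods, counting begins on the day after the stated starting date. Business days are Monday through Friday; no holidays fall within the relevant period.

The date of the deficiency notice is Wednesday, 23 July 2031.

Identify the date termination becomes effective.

14 November 2031

The last day of the acceptance period: 23 July 2031 + 88 days = 19 October 2031.
The date termination becomes effective: 20 business days after Sunday, 19 October 2031, skipping weekends — Oct 20, Oct 21, Oct 22, Oct 23, …, Nov 12, Nov 13, Nov 14 — lands on Friday, 14 November 2031.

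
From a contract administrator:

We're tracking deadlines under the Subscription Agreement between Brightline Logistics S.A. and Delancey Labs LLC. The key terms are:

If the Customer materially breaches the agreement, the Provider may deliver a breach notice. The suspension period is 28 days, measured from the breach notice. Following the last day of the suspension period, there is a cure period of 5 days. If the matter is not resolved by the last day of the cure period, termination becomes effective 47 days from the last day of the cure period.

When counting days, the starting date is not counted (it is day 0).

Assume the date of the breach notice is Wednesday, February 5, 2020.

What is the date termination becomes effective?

The last day of the suspension period: February 5, 2020 + 28 days = March 4, 2020.
Adding 5 calendar days to March 4, 2020 gives March 9, 2020, which is the last day of the cure period.
The date termination becomes effective: 47 calendar days after March 9, 2020 is April 25, 2020.

April 25, 2020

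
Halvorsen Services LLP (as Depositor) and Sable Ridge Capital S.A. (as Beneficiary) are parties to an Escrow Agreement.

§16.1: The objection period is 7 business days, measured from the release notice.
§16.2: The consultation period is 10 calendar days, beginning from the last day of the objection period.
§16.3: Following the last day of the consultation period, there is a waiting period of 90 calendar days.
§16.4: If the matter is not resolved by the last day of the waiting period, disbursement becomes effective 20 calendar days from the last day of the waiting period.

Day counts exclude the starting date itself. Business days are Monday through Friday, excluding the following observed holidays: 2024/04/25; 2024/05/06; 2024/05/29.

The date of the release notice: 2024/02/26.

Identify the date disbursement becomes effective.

2024/07/04

From Monday, 2024/02/26, 7 business days (Feb 27, Feb 28, Feb 29, Mar 1, Mar 4, Mar 5, Mar 6, skipping weekends) brings us to Wednesday, 2024/03/06, which is the last day of the objection period.
Adding 10 calendar days to 2024/03/06 gives 2024/03/16, which is the last day of the consultation period.
Adding 90 calendar days to 2024/03/16 gives 2024/06/14, which is the last day of the waiting period.
The date disbursement becomes effective: 2024/06/14 + 20 days = 2024/07/04.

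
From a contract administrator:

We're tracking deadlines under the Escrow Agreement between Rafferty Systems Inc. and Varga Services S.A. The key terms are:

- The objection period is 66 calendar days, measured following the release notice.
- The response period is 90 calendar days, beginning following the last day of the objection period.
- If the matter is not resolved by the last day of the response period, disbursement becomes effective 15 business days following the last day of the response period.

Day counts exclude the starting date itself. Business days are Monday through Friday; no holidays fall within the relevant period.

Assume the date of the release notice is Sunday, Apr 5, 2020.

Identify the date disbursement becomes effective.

Sep 29, 2020

The last day of the objection period: 66 calendar days after Apr 5, 2020 is Jun 10, 2020.
Adding 90 calendar days to Jun 10, 2020 gives Sep 8, 2020, which is the last day of the response period.
The date disbursement becomes effective: 15 business days after Tuesday, Sep 8, 2020, skipping weekends — Sep 9, Sep 10, Sep 11, Sep 14, …, Sep 25, Sep 28, Sep 29 — lands on Tuesday, Sep 29, 2020.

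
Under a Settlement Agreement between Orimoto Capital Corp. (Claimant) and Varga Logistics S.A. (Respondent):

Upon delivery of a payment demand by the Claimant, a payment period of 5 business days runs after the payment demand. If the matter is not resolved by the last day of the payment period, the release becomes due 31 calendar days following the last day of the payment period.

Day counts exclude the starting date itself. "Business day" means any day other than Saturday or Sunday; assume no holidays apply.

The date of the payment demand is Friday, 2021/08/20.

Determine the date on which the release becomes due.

The last day of the payment period: 5 business days after Friday, 2021/08/20, skipping weekends — Aug 23, Aug 24, Aug 25, Aug 26, Aug 27 — lands on Friday, 2021/08/27.
The date on which the release becomes due: 2021/08/27 + 31 days = 2021/09/27.

2021/09/27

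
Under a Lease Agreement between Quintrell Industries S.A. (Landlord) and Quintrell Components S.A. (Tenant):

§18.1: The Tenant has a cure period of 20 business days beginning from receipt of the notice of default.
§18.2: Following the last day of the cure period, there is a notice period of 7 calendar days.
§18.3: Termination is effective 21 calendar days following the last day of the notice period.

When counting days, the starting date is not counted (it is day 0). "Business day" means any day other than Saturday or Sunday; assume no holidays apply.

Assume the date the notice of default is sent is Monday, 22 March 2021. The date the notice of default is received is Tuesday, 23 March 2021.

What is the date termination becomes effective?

From Tuesday, 23 March 2021, 20 business days (Mar 24, Mar 25, Mar 26, Mar 29, …, Apr 16, Apr 19, Apr 20, skipping weekends) brings us to Tuesday, 20 April 2021, which is the last day of the cure period.
The last day of the notice period: 20 April 2021 + 7 days = 27 April 2021.
The date termination becomes effective: 21 calendar days after 27 April 2021 is 18 May 2021.

18 May 2021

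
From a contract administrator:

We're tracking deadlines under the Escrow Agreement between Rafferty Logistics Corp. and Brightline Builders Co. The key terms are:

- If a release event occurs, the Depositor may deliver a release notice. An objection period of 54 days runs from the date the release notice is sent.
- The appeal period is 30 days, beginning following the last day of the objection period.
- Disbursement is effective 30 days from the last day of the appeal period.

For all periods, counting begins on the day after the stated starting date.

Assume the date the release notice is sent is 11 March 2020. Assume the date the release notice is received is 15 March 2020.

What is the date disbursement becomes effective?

Adding 54 calendar days to 11 March 2020 gives 4 May 2020, which is the last day of the objection period.
Adding 30 calendar days to 4 May 2020 gives 3 June 2020, which is the last day of the appeal period.
The date disbursement becomes effective: 30 calendar days after 3 June 2020 is 3 July 2020.

3 July 2020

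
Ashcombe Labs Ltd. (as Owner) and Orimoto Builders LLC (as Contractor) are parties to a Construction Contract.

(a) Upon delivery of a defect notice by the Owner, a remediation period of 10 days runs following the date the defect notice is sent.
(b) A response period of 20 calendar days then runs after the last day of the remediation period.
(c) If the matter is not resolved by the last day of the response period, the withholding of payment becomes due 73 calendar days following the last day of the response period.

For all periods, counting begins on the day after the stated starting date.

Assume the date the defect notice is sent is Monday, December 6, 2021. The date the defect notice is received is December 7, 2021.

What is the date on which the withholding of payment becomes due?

March 19, 2022

The last day of the remediation period: December 6, 2021 + 10 days = December 16, 2021.
The last day of the response period: 20 calendar days after December 16, 2021 is January 5, 2022.
Adding 73 calendar days to January 5, 2022 gives March 19, 2022, which is the date on which the withholding of payment becomes due.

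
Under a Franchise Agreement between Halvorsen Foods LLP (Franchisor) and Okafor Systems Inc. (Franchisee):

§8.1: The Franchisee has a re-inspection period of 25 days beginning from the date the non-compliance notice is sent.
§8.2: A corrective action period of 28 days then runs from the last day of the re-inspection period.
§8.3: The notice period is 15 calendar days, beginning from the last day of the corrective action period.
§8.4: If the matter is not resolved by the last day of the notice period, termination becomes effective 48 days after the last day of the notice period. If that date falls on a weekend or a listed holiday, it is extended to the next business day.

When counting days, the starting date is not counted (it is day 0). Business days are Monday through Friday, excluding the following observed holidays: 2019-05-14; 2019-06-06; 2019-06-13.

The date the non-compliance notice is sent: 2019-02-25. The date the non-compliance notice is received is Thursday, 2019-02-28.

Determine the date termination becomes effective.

The last day of the re-inspection period: 2019-02-25 + 25 days = 2019-03-22.
Adding 28 calendar days to 2019-03-22 gives 2019-04-19, which is the last day of the corrective action period.
Adding 15 calendar days to 2019-04-19 gives 2019-05-04, which is the last day of the notice period.
Adding 48 calendar days to 2019-05-04 gives 2019-06-21, which is the date termination becomes effective. 2019-06-21 is a Friday and is not a listed holiday, so no roll-forward applies.

2019-06-21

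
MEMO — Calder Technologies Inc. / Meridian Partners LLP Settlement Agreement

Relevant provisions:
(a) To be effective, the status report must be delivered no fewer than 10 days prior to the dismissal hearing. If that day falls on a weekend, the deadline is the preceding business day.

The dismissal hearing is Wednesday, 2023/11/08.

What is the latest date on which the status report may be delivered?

2023/10/27

2023/11/08 minus 10 days is 2023/10/29. That is a Sunday, so the deadline moves back to Friday, 2023/10/27.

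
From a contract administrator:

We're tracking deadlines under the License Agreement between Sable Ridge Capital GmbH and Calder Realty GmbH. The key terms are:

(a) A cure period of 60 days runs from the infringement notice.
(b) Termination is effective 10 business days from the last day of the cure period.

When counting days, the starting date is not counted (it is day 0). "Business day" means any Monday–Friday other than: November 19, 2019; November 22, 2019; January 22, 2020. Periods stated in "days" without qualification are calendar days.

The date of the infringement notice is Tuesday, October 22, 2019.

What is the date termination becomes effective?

January 3, 2020

The last day of the cure period: 60 calendar days after October 22, 2019 is December 21, 2019.
The date termination becomes effective: 10 business days after Saturday, December 21, 2019, skipping weekends — Dec 23, Dec 24, Dec 25, Dec 26, Dec 27, Dec 30, Dec 31, Jan 1, Jan 2, Jan 3 — lands on Friday, January 3, 2020.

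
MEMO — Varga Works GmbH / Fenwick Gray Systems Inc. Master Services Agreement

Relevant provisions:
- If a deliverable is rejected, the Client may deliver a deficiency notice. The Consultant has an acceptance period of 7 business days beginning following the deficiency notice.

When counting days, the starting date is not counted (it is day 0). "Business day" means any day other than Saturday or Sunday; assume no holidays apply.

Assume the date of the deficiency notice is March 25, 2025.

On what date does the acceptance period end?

April 3, 2025

The last day of the acceptance period: 7 business days after Tuesday, March 25, 2025, skipping weekends — Mar 26, Mar 27, Mar 28, Mar 31, Apr 1, Apr 2, Apr 3 — lands on Thursday, April 3, 2025.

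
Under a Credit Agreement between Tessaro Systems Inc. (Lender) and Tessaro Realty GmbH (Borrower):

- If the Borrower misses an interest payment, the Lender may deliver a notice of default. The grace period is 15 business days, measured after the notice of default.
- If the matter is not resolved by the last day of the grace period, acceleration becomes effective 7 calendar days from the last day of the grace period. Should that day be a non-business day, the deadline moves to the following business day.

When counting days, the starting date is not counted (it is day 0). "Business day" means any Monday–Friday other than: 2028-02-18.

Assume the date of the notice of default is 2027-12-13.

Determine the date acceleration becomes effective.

2028-01-10

From Monday, 2027-12-13, 15 business days (Dec 14, Dec 15, Dec 16, Dec 17, …, Dec 30, Dec 31, Jan 3, skipping weekends) brings us to Monday, 2028-01-03, which is the last day of the grace period.
Adding 7 calendar days to 2028-01-03 gives 2028-01-10, which is the date acceleration becomes effective. 2028-01-10 is a Monday and is not a listed holiday, so no roll-forward applies.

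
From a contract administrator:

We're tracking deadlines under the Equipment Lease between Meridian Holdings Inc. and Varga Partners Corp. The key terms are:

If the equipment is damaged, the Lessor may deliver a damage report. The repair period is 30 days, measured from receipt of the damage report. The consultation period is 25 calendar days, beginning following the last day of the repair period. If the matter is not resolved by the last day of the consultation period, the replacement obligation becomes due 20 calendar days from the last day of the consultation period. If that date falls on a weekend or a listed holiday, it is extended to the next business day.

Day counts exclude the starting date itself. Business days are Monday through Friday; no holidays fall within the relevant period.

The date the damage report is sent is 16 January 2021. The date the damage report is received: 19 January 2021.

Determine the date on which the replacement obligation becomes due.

The last day of the repair period: 30 calendar days after 19 January 2021 is 18 February 2021.
The last day of the consultation period: 25 calendar days after 18 February 2021 is 15 March 2021.
The date on which the replacement obligation becomes due: 20 calendar days after 15 March 2021 is 4 April 2021. That falls on a Sunday, so it rolls to the next business day, Monday, 5 April 2021.

5 April 2021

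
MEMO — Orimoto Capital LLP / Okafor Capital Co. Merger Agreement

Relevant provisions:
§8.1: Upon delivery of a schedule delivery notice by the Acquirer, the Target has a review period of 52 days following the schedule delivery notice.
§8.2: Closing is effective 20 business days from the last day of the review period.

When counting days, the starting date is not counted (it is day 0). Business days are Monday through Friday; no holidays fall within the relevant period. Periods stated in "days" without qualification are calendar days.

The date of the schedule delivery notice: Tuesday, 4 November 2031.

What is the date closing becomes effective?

The last day of the review period: 52 calendar days after 4 November 2031 is 26 December 2031.
The date closing becomes effective: 20 business days after Friday, 26 December 2031, skipping weekends — Dec 29, Dec 30, Dec 31, Jan 1, …, Jan 21, Jan 22, Jan 23 — lands on Friday, 23 January 2032.

23 January 2032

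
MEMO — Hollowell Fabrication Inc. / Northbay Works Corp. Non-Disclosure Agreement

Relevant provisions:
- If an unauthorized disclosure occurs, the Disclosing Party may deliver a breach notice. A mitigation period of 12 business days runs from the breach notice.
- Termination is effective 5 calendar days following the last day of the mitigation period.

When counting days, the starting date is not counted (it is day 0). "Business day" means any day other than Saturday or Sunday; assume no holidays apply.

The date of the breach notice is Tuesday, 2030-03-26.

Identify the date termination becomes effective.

2030-04-16

From Tuesday, 2030-03-26, 12 business days (Mar 27, Mar 28, Mar 29, Apr 1, …, Apr 9, Apr 10, Apr 11, skipping weekends) brings us to Thursday, 2030-04-11, which is the last day of the mitigation period.
The date termination becomes effective: 5 calendar days after 2030-04-11 is 2030-04-16.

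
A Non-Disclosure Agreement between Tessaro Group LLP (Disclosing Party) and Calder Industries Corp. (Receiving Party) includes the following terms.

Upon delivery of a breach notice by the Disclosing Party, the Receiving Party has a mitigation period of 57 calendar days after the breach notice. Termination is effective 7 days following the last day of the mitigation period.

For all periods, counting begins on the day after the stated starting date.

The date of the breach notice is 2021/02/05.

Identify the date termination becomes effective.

The last day of the mitigation period: 2021/02/05 + 57 days = 2021/04/03.
Adding 7 calendar days to 2021/04/03 gives 2021/04/10, which is the date termination becomes effective.

2021/04/10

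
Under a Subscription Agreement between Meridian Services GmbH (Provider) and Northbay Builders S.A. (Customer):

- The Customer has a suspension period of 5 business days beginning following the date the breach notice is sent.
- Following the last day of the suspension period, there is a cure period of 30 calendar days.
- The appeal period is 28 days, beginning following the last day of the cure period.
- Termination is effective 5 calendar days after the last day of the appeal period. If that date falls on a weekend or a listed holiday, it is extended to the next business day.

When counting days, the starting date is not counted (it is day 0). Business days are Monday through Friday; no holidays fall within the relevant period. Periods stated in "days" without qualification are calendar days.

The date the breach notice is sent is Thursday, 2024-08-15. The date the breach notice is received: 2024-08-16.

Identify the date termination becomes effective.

2024-10-24

The last day of the suspension period: 5 business days after Thursday, 2024-08-15, skipping weekends — Aug 16, Aug 19, Aug 20, Aug 21, Aug 22 — lands on Thursday, 2024-08-22.
The last day of the cure period: 30 calendar days after 2024-08-22 is 2024-09-21.
Adding 28 calendar days to 2024-09-21 gives 2024-10-19, which is the last day of the appeal period.
Adding 5 calendar days to 2024-10-19 gives 2024-10-24, which is the date termination becomes effective. 2024-10-24 is a Thursday, so no roll-forward applies.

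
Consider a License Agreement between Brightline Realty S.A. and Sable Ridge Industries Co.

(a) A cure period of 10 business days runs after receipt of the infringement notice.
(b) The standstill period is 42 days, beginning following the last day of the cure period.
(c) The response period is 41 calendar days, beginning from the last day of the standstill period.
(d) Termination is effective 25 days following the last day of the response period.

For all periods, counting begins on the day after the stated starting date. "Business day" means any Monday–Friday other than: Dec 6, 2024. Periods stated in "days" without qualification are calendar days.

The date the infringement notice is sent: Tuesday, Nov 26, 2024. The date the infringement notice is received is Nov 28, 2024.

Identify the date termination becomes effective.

Mar 31, 2025

From Thursday, Nov 28, 2024, 10 business days (Nov 29, Dec 2, Dec 3, Dec 4, Dec 5, Dec 9, Dec 10, Dec 11, Dec 12, Dec 13, skipping weekends and the listed holiday on Dec 6) brings us to Friday, Dec 13, 2024, which is the last day of the cure period.
The last day of the standstill period: Dec 13, 2024 + 42 days = Jan 24, 2025.
The last day of the response period: 41 calendar days after Jan 24, 2025 is Mar 6, 2025.
Adding 25 calendar days to Mar 6, 2025 gives Mar 31, 2025, which is the date termination becomes effective.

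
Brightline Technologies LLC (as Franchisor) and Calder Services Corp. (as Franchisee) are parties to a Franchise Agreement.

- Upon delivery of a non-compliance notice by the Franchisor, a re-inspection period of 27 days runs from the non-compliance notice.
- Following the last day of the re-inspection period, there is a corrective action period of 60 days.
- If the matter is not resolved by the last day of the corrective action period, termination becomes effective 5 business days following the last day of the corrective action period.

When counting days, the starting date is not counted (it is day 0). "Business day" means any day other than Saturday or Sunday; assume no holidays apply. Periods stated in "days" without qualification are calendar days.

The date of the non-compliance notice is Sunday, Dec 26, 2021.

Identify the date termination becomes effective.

Mar 30, 2022

The last day of the re-inspection period: 27 calendar days after Dec 26, 2021 is Jan 22, 2022.
The last day of the corrective action period: Jan 22, 2022 + 60 days = Mar 23, 2022.
The date termination becomes effective: counting 5 business days from Wednesday, Mar 23, 2022 (Mar 24, Mar 25, Mar 28, Mar 29, Mar 30, skipping weekends) reaches Wednesday, Mar 30, 2022.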